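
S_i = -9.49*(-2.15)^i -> [-9.49, 20.4, -43.87, 94.32, -202.78]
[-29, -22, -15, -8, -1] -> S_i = -29 + 7*i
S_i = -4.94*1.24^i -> [-4.94, -6.13, -7.6, -9.42, -11.68]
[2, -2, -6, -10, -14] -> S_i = 2 + -4*i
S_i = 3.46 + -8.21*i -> [3.46, -4.75, -12.96, -21.17, -29.38]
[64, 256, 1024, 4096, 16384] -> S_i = 64*4^i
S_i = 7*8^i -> [7, 56, 448, 3584, 28672]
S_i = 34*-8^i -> [34, -272, 2176, -17408, 139264]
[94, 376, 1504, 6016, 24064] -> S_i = 94*4^i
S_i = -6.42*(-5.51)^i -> [-6.42, 35.37, -194.91, 1073.96, -5917.54]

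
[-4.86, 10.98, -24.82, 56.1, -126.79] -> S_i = -4.86*(-2.26)^i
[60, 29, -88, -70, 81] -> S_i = Random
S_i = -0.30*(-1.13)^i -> [-0.3, 0.34, -0.38, 0.43, -0.49]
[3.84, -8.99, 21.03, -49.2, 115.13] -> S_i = 3.84*(-2.34)^i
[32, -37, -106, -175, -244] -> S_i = 32 + -69*i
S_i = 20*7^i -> [20, 140, 980, 6860, 48020]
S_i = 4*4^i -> [4, 16, 64, 256, 1024]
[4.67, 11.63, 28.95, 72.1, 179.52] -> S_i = 4.67*2.49^i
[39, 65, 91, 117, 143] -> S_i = 39 + 26*i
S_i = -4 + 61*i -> [-4, 57, 118, 179, 240]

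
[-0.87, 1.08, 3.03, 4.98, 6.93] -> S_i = -0.87 + 1.95*i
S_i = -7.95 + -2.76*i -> [-7.95, -10.71, -13.47, -16.23, -18.99]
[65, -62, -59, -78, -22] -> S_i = Random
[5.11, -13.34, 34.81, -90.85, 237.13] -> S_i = 5.11*(-2.61)^i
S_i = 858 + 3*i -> [858, 861, 864, 867, 870]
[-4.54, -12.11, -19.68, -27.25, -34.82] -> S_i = -4.54 + -7.57*i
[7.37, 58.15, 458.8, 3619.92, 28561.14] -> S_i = 7.37*7.89^i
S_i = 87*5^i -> [87, 435, 2175, 10875, 54375]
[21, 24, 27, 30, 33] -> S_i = 21 + 3*i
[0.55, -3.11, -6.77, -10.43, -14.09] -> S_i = 0.55 + -3.66*i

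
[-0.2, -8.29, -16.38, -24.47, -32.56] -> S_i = -0.20 + -8.09*i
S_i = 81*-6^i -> [81, -486, 2916, -17496, 104976]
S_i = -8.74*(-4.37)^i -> [-8.74, 38.19, -166.91, 729.38, -3187.4]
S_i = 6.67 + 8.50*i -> [6.67, 15.17, 23.67, 32.17, 40.67]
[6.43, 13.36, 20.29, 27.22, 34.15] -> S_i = 6.43 + 6.93*i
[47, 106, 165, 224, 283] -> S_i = 47 + 59*i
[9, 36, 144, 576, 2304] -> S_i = 9*4^i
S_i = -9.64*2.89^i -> [-9.64, -27.86, -80.51, -232.69, -672.46]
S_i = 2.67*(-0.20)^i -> [2.67, -0.53, 0.11, -0.02, 0.0]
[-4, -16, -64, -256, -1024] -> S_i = -4*4^i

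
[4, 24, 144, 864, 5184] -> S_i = 4*6^i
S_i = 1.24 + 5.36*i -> [1.24, 6.6, 11.96, 17.32, 22.68]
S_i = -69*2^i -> [-69, -138, -276, -552, -1104]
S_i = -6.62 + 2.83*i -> [-6.62, -3.79, -0.96, 1.87, 4.7]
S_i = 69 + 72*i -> [69, 141, 213, 285, 357]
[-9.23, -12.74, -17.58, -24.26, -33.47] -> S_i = -9.23*1.38^i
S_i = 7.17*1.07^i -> [7.17, 7.67, 8.21, 8.78, 9.4]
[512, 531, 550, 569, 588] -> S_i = 512 + 19*i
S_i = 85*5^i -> [85, 425, 2125, 10625, 53125]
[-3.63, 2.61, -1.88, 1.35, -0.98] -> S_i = -3.63*(-0.72)^i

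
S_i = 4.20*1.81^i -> [4.2, 7.6, 13.76, 24.9, 45.08]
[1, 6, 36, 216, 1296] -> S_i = 1*6^i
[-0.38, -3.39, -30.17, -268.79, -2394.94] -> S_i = -0.38*8.91^i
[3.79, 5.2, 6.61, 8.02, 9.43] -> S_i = 3.79 + 1.41*i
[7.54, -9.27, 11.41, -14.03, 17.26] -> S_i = 7.54*(-1.23)^i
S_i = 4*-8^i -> [4, -32, 256, -2048, 16384]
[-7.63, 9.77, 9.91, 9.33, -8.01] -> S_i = Random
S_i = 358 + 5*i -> [358, 363, 368, 373, 378]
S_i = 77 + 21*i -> [77, 98, 119, 140, 161]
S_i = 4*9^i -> [4, 36, 324, 2916, 26244]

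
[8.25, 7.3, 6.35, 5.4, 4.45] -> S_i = 8.25 + -0.95*i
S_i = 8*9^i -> [8, 72, 648, 5832, 52488]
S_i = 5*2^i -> [5, 10, 20, 40, 80]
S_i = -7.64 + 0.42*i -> [-7.64, -7.22, -6.8, -6.38, -5.96]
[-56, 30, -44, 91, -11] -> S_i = Random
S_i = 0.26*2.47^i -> [0.26, 0.64, 1.59, 3.92, 9.68]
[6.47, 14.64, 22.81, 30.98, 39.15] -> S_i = 6.47 + 8.17*i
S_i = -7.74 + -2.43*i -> [-7.74, -10.17, -12.6, -15.03, -17.46]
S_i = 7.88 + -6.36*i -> [7.88, 1.52, -4.84, -11.2, -17.56]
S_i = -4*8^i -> [-4, -32, -256, -2048, -16384]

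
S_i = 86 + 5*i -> [86, 91, 96, 101, 106]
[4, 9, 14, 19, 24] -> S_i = 4 + 5*i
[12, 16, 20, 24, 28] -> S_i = 12 + 4*i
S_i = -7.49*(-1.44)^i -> [-7.49, 10.79, -15.53, 22.37, -32.21]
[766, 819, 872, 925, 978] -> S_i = 766 + 53*i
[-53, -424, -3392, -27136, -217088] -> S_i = -53*8^i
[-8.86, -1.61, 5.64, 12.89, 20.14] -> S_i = -8.86 + 7.25*i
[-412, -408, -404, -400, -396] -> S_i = -412 + 4*i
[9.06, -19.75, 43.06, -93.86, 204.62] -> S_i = 9.06*(-2.18)^i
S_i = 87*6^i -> [87, 522, 3132, 18792, 112752]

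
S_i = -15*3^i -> [-15, -45, -135, -405, -1215]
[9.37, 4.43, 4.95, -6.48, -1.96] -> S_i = Random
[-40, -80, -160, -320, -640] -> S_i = -40*2^i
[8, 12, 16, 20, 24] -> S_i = 8 + 4*i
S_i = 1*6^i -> [1, 6, 36, 216, 1296]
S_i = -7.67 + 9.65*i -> [-7.67, 1.98, 11.63, 21.28, 30.93]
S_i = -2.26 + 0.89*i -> [-2.26, -1.37, -0.48, 0.41, 1.3]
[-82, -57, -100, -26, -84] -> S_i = Random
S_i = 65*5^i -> [65, 325, 1625, 8125, 40625]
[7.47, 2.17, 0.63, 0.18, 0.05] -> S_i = 7.47*0.29^i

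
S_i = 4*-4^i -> [4, -16, 64, -256, 1024]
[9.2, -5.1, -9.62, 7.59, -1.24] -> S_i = Random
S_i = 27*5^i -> [27, 135, 675, 3375, 16875]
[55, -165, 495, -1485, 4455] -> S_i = 55*-3^i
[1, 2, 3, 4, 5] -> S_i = 1 + 1*i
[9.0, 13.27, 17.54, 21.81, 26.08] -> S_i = 9.00 + 4.27*i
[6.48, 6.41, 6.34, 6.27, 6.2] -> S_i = 6.48 + -0.07*i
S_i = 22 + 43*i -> [22, 65, 108, 151, 194]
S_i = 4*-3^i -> [4, -12, 36, -108, 324]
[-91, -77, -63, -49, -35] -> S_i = -91 + 14*i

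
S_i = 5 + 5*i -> [5, 10, 15, 20, 25]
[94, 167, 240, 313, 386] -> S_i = 94 + 73*i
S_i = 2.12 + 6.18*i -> [2.12, 8.3, 14.48, 20.66, 26.84]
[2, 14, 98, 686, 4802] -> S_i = 2*7^i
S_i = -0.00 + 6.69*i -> [0.0, 6.69, 13.38, 20.07, 26.76]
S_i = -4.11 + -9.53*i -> [-4.11, -13.64, -23.17, -32.7, -42.23]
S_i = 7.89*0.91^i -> [7.89, 7.18, 6.53, 5.95, 5.41]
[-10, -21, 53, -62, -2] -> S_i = Random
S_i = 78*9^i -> [78, 702, 6318, 56862, 511758]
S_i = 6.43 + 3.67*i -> [6.43, 10.1, 13.77, 17.44, 21.11]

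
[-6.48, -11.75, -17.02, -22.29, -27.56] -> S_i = -6.48 + -5.27*i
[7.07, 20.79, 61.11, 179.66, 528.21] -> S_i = 7.07*2.94^i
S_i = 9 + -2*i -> [9, 7, 5, 3, 1]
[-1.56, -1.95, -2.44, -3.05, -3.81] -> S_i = -1.56*1.25^i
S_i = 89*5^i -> [89, 445, 2225, 11125, 55625]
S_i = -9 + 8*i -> [-9, -1, 7, 15, 23]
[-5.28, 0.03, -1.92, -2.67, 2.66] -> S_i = Random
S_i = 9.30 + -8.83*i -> [9.3, 0.47, -8.36, -17.19, -26.02]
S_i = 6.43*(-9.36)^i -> [6.43, -60.18, 563.33, -5272.77, 49353.09]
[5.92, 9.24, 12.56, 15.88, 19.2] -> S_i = 5.92 + 3.32*i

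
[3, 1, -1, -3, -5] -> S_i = 3 + -2*i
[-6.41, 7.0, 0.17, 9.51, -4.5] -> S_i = Random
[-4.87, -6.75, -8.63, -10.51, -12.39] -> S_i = -4.87 + -1.88*i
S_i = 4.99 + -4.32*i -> [4.99, 0.67, -3.65, -7.97, -12.29]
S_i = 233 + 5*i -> [233, 238, 243, 248, 253]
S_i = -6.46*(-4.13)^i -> [-6.46, 26.68, -110.19, 455.07, -1879.46]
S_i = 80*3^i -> [80, 240, 720, 2160, 6480]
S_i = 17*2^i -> [17, 34, 68, 136, 272]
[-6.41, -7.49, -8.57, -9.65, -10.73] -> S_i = -6.41 + -1.08*i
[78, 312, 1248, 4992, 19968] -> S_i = 78*4^i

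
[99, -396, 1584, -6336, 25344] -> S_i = 99*-4^i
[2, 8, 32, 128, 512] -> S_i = 2*4^i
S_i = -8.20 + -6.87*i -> [-8.2, -15.07, -21.94, -28.81, -35.68]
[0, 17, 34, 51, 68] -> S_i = 0 + 17*i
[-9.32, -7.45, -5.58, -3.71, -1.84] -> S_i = -9.32 + 1.87*i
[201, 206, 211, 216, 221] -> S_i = 201 + 5*i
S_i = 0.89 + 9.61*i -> [0.89, 10.5, 20.11, 29.72, 39.33]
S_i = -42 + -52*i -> [-42, -94, -146, -198, -250]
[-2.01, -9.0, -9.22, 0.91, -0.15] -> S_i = Random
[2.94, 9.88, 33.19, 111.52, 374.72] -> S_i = 2.94*3.36^i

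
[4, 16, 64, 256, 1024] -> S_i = 4*4^i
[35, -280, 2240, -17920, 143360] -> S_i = 35*-8^i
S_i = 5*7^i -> [5, 35, 245, 1715, 12005]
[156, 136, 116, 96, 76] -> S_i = 156 + -20*i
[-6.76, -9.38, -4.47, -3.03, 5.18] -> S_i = Random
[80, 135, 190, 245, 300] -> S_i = 80 + 55*i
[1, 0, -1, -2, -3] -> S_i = 1 + -1*i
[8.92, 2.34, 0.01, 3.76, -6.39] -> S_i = Random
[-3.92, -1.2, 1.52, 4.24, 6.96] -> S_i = -3.92 + 2.72*i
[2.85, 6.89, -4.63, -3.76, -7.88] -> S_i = Random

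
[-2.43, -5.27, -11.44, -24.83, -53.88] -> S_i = -2.43*2.17^i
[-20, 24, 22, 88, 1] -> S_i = Random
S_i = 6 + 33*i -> [6, 39, 72, 105, 138]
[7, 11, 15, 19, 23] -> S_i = 7 + 4*i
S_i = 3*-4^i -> [3, -12, 48, -192, 768]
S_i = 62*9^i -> [62, 558, 5022, 45198, 406782]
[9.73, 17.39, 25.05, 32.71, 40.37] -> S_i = 9.73 + 7.66*i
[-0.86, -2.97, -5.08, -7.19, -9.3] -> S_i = -0.86 + -2.11*i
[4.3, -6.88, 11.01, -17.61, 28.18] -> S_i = 4.30*(-1.60)^i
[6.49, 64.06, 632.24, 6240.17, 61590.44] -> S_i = 6.49*9.87^i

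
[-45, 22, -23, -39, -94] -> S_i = Random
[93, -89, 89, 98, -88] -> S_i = Random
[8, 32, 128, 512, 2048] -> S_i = 8*4^i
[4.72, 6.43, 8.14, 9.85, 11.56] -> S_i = 4.72 + 1.71*i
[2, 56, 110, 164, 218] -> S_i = 2 + 54*i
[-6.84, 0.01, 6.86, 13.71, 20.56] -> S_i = -6.84 + 6.85*i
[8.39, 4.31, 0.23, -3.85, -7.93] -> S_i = 8.39 + -4.08*i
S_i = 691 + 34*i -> [691, 725, 759, 793, 827]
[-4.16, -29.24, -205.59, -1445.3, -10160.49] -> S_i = -4.16*7.03^i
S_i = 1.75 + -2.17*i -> [1.75, -0.42, -2.59, -4.76, -6.93]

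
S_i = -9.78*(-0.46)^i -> [-9.78, 4.5, -2.07, 0.95, -0.44]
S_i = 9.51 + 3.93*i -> [9.51, 13.44, 17.37, 21.3, 25.23]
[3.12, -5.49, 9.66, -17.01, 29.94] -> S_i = 3.12*(-1.76)^i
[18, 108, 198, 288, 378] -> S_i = 18 + 90*i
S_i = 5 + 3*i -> [5, 8, 11, 14, 17]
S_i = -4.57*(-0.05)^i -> [-4.57, 0.23, -0.01, 0.0, -0.0]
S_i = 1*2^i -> [1, 2, 4, 8, 16]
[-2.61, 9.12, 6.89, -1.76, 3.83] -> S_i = Random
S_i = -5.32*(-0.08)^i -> [-5.32, 0.43, -0.03, 0.0, -0.0]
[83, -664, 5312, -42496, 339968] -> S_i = 83*-8^i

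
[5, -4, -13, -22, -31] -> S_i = 5 + -9*i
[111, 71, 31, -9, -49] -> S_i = 111 + -40*i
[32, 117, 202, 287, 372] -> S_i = 32 + 85*i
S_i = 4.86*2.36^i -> [4.86, 11.47, 27.07, 63.88, 150.76]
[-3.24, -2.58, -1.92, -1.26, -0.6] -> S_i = -3.24 + 0.66*i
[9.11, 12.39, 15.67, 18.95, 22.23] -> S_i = 9.11 + 3.28*i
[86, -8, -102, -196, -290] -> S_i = 86 + -94*i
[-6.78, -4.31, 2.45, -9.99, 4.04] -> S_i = Random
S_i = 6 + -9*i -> [6, -3, -12, -21, -30]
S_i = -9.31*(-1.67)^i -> [-9.31, 15.55, -25.96, 43.36, -72.41]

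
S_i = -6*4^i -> [-6, -24, -96, -384, -1536]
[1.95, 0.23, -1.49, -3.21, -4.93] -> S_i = 1.95 + -1.72*i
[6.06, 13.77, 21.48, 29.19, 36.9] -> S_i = 6.06 + 7.71*i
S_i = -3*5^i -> [-3, -15, -75, -375, -1875]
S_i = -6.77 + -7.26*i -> [-6.77, -14.03, -21.29, -28.55, -35.81]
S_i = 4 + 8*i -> [4, 12, 20, 28, 36]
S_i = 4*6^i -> [4, 24, 144, 864, 5184]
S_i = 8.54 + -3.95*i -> [8.54, 4.59, 0.64, -3.31, -7.26]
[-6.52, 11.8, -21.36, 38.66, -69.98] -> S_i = -6.52*(-1.81)^i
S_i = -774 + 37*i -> [-774, -737, -700, -663, -626]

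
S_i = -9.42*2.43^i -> [-9.42, -22.89, -55.62, -135.17, -328.46]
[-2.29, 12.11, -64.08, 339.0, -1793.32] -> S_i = -2.29*(-5.29)^i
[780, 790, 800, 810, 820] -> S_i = 780 + 10*i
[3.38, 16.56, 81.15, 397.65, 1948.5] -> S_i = 3.38*4.90^i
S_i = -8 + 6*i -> [-8, -2, 4, 10, 16]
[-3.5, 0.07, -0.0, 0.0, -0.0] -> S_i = -3.50*(-0.02)^i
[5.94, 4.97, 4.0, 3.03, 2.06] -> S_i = 5.94 + -0.97*i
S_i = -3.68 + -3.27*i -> [-3.68, -6.95, -10.22, -13.49, -16.76]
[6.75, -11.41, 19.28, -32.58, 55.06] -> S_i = 6.75*(-1.69)^i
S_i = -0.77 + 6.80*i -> [-0.77, 6.03, 12.83, 19.63, 26.43]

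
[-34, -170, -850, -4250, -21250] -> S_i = -34*5^i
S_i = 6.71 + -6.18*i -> [6.71, 0.53, -5.65, -11.83, -18.01]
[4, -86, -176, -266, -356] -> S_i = 4 + -90*i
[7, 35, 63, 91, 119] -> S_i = 7 + 28*i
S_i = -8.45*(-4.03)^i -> [-8.45, 34.05, -137.24, 553.06, -2228.83]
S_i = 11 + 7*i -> [11, 18, 25, 32, 39]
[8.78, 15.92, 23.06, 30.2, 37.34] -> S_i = 8.78 + 7.14*i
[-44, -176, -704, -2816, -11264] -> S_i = -44*4^i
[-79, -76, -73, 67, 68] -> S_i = Random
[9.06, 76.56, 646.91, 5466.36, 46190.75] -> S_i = 9.06*8.45^i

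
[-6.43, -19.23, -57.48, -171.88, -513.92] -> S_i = -6.43*2.99^i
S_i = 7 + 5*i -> [7, 12, 17, 22, 27]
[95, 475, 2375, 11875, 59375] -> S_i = 95*5^i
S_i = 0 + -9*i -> [0, -9, -18, -27, -36]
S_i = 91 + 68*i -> [91, 159, 227, 295, 363]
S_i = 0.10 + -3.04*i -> [0.1, -2.94, -5.98, -9.02, -12.06]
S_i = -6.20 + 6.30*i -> [-6.2, 0.1, 6.4, 12.7, 19.0]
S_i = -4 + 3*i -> [-4, -1, 2, 5, 8]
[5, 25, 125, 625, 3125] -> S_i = 5*5^i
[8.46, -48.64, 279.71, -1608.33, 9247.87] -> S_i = 8.46*(-5.75)^i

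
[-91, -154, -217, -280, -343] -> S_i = -91 + -63*i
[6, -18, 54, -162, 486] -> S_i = 6*-3^i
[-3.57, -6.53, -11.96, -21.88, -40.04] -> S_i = -3.57*1.83^i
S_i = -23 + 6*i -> [-23, -17, -11, -5, 1]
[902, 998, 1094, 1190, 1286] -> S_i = 902 + 96*i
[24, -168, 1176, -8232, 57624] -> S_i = 24*-7^i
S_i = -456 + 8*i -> [-456, -448, -440, -432, -424]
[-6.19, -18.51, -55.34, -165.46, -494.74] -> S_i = -6.19*2.99^i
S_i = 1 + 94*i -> [1, 95, 189, 283, 377]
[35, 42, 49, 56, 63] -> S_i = 35 + 7*i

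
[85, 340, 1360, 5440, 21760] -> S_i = 85*4^i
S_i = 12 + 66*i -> [12, 78, 144, 210, 276]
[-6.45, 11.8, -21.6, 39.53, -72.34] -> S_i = -6.45*(-1.83)^i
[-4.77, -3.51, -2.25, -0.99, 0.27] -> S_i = -4.77 + 1.26*i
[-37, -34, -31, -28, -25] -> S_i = -37 + 3*i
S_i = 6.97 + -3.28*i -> [6.97, 3.69, 0.41, -2.87, -6.15]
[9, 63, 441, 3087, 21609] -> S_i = 9*7^i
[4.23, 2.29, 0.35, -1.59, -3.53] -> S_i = 4.23 + -1.94*i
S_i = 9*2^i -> [9, 18, 36, 72, 144]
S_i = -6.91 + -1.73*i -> [-6.91, -8.64, -10.37, -12.1, -13.83]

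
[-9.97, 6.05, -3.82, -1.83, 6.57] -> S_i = Random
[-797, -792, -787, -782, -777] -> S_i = -797 + 5*i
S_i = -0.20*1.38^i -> [-0.2, -0.28, -0.38, -0.53, -0.73]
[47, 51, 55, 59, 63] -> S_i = 47 + 4*i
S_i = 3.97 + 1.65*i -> [3.97, 5.62, 7.27, 8.92, 10.57]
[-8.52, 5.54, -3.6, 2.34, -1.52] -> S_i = -8.52*(-0.65)^i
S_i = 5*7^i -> [5, 35, 245, 1715, 12005]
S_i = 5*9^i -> [5, 45, 405, 3645, 32805]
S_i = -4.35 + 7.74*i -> [-4.35, 3.39, 11.13, 18.87, 26.61]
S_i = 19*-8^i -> [19, -152, 1216, -9728, 77824]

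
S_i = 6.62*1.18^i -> [6.62, 7.81, 9.22, 10.88, 12.83]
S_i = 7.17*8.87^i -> [7.17, 63.6, 564.11, 5003.69, 44382.69]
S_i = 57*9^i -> [57, 513, 4617, 41553, 373977]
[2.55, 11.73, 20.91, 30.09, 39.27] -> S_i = 2.55 + 9.18*i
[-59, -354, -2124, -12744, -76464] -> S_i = -59*6^i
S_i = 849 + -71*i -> [849, 778, 707, 636, 565]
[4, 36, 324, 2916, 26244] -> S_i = 4*9^i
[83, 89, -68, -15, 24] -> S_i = Random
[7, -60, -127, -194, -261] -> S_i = 7 + -67*i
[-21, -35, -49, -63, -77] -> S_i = -21 + -14*i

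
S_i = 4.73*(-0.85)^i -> [4.73, -4.02, 3.42, -2.9, 2.47]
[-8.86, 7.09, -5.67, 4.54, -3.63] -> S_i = -8.86*(-0.80)^i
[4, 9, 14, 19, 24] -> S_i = 4 + 5*i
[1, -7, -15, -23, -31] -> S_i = 1 + -8*i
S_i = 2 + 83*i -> [2, 85, 168, 251, 334]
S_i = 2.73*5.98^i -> [2.73, 16.33, 97.63, 583.8, 3491.14]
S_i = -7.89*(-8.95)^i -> [-7.89, 70.62, -632.01, 5656.48, -50625.48]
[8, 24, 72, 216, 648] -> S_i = 8*3^i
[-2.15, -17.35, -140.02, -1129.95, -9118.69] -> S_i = -2.15*8.07^i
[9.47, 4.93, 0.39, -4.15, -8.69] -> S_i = 9.47 + -4.54*i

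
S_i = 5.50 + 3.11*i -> [5.5, 8.61, 11.72, 14.83, 17.94]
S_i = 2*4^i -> [2, 8, 32, 128, 512]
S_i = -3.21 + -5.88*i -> [-3.21, -9.09, -14.97, -20.85, -26.73]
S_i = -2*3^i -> [-2, -6, -18, -54, -162]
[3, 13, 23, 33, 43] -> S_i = 3 + 10*i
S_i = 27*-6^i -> [27, -162, 972, -5832, 34992]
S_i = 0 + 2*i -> [0, 2, 4, 6, 8]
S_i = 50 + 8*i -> [50, 58, 66, 74, 82]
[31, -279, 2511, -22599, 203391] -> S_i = 31*-9^i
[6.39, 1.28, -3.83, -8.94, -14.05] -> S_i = 6.39 + -5.11*i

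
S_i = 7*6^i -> [7, 42, 252, 1512, 9072]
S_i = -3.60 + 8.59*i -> [-3.6, 4.99, 13.58, 22.17, 30.76]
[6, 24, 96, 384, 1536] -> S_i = 6*4^i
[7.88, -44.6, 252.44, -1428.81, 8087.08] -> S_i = 7.88*(-5.66)^i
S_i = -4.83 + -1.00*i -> [-4.83, -5.83, -6.83, -7.83, -8.83]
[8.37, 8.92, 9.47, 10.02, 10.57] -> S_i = 8.37 + 0.55*i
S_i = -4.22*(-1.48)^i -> [-4.22, 6.25, -9.24, 13.68, -20.25]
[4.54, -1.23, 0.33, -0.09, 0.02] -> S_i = 4.54*(-0.27)^i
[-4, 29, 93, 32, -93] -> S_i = Random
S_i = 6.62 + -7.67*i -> [6.62, -1.05, -8.72, -16.39, -24.06]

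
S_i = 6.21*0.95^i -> [6.21, 5.9, 5.6, 5.32, 5.06]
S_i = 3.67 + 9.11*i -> [3.67, 12.78, 21.89, 31.0, 40.11]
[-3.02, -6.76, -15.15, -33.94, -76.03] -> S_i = -3.02*2.24^i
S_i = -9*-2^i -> [-9, 18, -36, 72, -144]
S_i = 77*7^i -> [77, 539, 3773, 26411, 184877]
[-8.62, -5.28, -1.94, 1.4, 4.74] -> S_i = -8.62 + 3.34*i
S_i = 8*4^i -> [8, 32, 128, 512, 2048]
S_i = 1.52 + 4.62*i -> [1.52, 6.14, 10.76, 15.38, 20.0]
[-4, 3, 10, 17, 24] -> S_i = -4 + 7*i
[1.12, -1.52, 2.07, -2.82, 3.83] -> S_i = 1.12*(-1.36)^i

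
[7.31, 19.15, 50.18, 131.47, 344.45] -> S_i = 7.31*2.62^i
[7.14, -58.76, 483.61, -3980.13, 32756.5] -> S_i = 7.14*(-8.23)^i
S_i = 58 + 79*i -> [58, 137, 216, 295, 374]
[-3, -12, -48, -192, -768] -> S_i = -3*4^i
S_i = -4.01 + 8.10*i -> [-4.01, 4.09, 12.19, 20.29, 28.39]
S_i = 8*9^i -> [8, 72, 648, 5832, 52488]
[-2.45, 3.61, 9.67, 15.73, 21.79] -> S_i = -2.45 + 6.06*i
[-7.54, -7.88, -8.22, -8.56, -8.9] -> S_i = -7.54 + -0.34*i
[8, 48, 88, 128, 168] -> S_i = 8 + 40*i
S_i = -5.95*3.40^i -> [-5.95, -20.23, -68.78, -233.86, -795.12]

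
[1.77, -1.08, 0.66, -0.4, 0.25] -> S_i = 1.77*(-0.61)^i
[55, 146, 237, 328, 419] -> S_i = 55 + 91*i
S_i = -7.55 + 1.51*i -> [-7.55, -6.04, -4.53, -3.02, -1.51]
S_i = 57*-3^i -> [57, -171, 513, -1539, 4617]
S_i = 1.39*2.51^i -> [1.39, 3.49, 8.76, 21.98, 55.17]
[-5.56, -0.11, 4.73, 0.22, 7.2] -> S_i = Random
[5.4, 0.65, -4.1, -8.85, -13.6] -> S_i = 5.40 + -4.75*i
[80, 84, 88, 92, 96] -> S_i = 80 + 4*i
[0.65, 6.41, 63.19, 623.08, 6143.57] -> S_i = 0.65*9.86^i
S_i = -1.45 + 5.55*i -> [-1.45, 4.1, 9.65, 15.2, 20.75]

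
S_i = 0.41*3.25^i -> [0.41, 1.33, 4.33, 14.07, 45.74]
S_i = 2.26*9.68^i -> [2.26, 21.88, 211.77, 2049.91, 19843.12]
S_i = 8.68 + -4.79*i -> [8.68, 3.89, -0.9, -5.69, -10.48]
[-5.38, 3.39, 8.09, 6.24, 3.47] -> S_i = Random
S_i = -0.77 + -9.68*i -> [-0.77, -10.45, -20.13, -29.81, -39.49]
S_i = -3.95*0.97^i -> [-3.95, -3.83, -3.72, -3.61, -3.5]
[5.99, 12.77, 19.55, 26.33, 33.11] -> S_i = 5.99 + 6.78*i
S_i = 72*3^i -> [72, 216, 648, 1944, 5832]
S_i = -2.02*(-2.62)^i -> [-2.02, 5.29, -13.87, 36.33, -95.18]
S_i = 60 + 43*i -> [60, 103, 146, 189, 232]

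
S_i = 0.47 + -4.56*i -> [0.47, -4.09, -8.65, -13.21, -17.77]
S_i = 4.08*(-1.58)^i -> [4.08, -6.45, 10.19, -16.09, 25.43]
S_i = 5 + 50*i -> [5, 55, 105, 155, 205]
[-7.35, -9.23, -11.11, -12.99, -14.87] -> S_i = -7.35 + -1.88*i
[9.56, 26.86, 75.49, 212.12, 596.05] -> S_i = 9.56*2.81^i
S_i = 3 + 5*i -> [3, 8, 13, 18, 23]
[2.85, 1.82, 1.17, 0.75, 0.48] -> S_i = 2.85*0.64^i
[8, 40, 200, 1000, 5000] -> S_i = 8*5^i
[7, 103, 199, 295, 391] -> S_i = 7 + 96*i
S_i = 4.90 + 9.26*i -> [4.9, 14.16, 23.42, 32.68, 41.94]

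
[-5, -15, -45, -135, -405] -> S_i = -5*3^i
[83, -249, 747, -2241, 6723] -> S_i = 83*-3^i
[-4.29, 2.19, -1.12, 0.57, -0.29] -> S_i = -4.29*(-0.51)^i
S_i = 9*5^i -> [9, 45, 225, 1125, 5625]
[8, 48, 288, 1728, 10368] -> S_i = 8*6^i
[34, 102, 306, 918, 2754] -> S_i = 34*3^i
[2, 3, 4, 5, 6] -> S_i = 2 + 1*i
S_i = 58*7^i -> [58, 406, 2842, 19894, 139258]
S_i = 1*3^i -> [1, 3, 9, 27, 81]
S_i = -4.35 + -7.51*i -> [-4.35, -11.86, -19.37, -26.88, -34.39]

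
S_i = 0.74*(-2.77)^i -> [0.74, -2.05, 5.68, -15.73, 43.57]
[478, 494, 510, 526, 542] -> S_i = 478 + 16*i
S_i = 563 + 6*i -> [563, 569, 575, 581, 587]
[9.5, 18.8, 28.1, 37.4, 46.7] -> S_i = 9.50 + 9.30*i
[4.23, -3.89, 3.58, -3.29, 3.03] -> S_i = 4.23*(-0.92)^i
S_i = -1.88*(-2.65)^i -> [-1.88, 4.98, -13.2, 34.99, -92.71]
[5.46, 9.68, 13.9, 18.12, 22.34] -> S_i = 5.46 + 4.22*i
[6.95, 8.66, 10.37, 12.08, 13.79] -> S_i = 6.95 + 1.71*i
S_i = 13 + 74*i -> [13, 87, 161, 235, 309]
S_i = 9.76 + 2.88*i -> [9.76, 12.64, 15.52, 18.4, 21.28]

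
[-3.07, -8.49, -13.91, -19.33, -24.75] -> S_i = -3.07 + -5.42*i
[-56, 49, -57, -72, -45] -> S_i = Random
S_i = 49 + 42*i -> [49, 91, 133, 175, 217]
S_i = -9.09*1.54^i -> [-9.09, -14.0, -21.56, -33.2, -51.13]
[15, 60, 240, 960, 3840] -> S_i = 15*4^i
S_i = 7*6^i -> [7, 42, 252, 1512, 9072]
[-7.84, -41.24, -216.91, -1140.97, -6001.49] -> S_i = -7.84*5.26^i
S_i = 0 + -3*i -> [0, -3, -6, -9, -12]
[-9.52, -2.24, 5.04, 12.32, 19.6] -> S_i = -9.52 + 7.28*i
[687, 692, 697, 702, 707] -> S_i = 687 + 5*i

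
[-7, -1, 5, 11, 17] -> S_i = -7 + 6*i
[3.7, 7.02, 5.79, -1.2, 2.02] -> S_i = Random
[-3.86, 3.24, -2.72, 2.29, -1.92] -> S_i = -3.86*(-0.84)^i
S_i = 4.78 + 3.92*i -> [4.78, 8.7, 12.62, 16.54, 20.46]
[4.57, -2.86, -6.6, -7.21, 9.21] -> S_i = Random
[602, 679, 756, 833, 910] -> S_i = 602 + 77*i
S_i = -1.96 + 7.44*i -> [-1.96, 5.48, 12.92, 20.36, 27.8]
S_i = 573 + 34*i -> [573, 607, 641, 675, 709]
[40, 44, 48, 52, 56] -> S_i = 40 + 4*i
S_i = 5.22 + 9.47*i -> [5.22, 14.69, 24.16, 33.63, 43.1]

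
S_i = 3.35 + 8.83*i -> [3.35, 12.18, 21.01, 29.84, 38.67]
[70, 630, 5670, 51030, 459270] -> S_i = 70*9^i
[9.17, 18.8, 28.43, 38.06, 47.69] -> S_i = 9.17 + 9.63*i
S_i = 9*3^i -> [9, 27, 81, 243, 729]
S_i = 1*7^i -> [1, 7, 49, 343, 2401]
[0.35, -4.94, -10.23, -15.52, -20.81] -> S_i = 0.35 + -5.29*i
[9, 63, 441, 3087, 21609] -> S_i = 9*7^i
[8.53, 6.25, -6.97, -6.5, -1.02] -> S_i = Random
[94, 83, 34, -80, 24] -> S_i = Random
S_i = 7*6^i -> [7, 42, 252, 1512, 9072]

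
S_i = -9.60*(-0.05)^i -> [-9.6, 0.48, -0.02, 0.0, -0.0]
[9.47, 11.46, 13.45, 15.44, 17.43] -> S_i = 9.47 + 1.99*i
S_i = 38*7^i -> [38, 266, 1862, 13034, 91238]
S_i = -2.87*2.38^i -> [-2.87, -6.83, -16.26, -38.69, -92.09]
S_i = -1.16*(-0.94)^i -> [-1.16, 1.09, -1.02, 0.96, -0.91]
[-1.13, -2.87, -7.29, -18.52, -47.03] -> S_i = -1.13*2.54^i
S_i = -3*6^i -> [-3, -18, -108, -648, -3888]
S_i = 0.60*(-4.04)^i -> [0.6, -2.42, 9.79, -39.56, 159.84]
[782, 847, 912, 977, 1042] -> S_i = 782 + 65*i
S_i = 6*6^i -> [6, 36, 216, 1296, 7776]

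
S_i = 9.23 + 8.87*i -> [9.23, 18.1, 26.97, 35.84, 44.71]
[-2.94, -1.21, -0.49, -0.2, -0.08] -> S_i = -2.94*0.41^i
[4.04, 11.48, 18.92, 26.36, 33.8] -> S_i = 4.04 + 7.44*i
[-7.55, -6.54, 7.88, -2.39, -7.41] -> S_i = Random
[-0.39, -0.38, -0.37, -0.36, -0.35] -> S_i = -0.39 + 0.01*i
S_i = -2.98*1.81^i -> [-2.98, -5.39, -9.76, -17.67, -31.98]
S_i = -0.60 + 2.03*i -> [-0.6, 1.43, 3.46, 5.49, 7.52]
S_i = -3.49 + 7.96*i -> [-3.49, 4.47, 12.43, 20.39, 28.35]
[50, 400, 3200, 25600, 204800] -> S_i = 50*8^i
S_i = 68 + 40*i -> [68, 108, 148, 188, 228]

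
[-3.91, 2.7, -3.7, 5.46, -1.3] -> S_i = Random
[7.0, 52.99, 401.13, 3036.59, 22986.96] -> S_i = 7.00*7.57^i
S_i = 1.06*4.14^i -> [1.06, 4.39, 18.17, 75.22, 311.39]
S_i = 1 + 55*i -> [1, 56, 111, 166, 221]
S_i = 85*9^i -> [85, 765, 6885, 61965, 557685]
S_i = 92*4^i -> [92, 368, 1472, 5888, 23552]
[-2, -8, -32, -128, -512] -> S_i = -2*4^i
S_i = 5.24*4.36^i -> [5.24, 22.85, 99.61, 434.3, 1893.55]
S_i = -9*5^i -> [-9, -45, -225, -1125, -5625]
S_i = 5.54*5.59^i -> [5.54, 30.97, 173.11, 967.71, 5409.5]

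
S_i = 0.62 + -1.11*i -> [0.62, -0.49, -1.6, -2.71, -3.82]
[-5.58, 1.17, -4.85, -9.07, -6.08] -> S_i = Random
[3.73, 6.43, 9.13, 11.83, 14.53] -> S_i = 3.73 + 2.70*i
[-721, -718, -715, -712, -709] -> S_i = -721 + 3*i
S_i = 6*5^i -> [6, 30, 150, 750, 3750]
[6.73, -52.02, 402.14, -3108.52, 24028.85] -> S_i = 6.73*(-7.73)^i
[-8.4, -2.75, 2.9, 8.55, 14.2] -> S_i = -8.40 + 5.65*i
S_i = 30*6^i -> [30, 180, 1080, 6480, 38880]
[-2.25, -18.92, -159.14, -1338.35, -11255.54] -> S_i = -2.25*8.41^i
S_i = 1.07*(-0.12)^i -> [1.07, -0.13, 0.02, -0.0, 0.0]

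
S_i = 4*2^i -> [4, 8, 16, 32, 64]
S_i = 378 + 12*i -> [378, 390, 402, 414, 426]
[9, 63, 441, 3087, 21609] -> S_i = 9*7^i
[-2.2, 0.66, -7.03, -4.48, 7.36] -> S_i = Random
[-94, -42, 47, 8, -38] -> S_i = Random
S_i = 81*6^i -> [81, 486, 2916, 17496, 104976]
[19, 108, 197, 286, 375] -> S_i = 19 + 89*i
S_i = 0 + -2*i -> [0, -2, -4, -6, -8]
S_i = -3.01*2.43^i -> [-3.01, -7.31, -17.77, -43.19, -104.95]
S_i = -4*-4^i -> [-4, 16, -64, 256, -1024]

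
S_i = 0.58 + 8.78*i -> [0.58, 9.36, 18.14, 26.92, 35.7]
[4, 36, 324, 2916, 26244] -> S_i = 4*9^i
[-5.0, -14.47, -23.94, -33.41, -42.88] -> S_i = -5.00 + -9.47*i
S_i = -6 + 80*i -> [-6, 74, 154, 234, 314]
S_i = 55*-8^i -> [55, -440, 3520, -28160, 225280]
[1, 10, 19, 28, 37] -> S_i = 1 + 9*i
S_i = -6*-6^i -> [-6, 36, -216, 1296, -7776]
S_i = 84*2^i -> [84, 168, 336, 672, 1344]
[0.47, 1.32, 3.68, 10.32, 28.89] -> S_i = 0.47*2.80^i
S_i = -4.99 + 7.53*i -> [-4.99, 2.54, 10.07, 17.6, 25.13]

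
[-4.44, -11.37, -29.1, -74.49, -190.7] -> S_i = -4.44*2.56^i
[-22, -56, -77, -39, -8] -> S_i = Random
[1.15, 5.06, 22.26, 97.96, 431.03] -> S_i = 1.15*4.40^i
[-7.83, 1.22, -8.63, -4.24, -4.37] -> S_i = Random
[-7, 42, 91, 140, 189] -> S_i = -7 + 49*i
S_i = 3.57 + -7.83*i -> [3.57, -4.26, -12.09, -19.92, -27.75]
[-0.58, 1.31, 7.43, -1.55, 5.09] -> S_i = Random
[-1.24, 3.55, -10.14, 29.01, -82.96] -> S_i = -1.24*(-2.86)^i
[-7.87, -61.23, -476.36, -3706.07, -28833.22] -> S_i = -7.87*7.78^i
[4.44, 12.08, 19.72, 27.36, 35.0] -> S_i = 4.44 + 7.64*i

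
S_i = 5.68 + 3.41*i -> [5.68, 9.09, 12.5, 15.91, 19.32]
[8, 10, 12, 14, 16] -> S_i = 8 + 2*i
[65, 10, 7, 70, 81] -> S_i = Random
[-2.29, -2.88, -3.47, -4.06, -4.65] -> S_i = -2.29 + -0.59*i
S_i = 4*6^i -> [4, 24, 144, 864, 5184]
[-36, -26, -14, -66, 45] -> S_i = Random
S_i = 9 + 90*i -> [9, 99, 189, 279, 369]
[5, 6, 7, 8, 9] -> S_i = 5 + 1*i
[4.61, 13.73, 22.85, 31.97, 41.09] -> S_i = 4.61 + 9.12*i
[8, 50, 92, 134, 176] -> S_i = 8 + 42*i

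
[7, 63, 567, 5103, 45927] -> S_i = 7*9^i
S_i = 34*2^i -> [34, 68, 136, 272, 544]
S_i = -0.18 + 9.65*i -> [-0.18, 9.47, 19.12, 28.77, 38.42]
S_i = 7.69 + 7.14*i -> [7.69, 14.83, 21.97, 29.11, 36.25]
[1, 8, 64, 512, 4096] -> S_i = 1*8^i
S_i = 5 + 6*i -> [5, 11, 17, 23, 29]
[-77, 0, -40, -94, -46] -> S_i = Random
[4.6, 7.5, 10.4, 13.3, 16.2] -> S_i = 4.60 + 2.90*i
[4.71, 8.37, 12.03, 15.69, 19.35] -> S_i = 4.71 + 3.66*i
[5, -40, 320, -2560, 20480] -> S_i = 5*-8^i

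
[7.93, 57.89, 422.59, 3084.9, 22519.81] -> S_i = 7.93*7.30^i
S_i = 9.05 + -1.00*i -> [9.05, 8.05, 7.05, 6.05, 5.05]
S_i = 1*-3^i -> [1, -3, 9, -27, 81]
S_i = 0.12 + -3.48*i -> [0.12, -3.36, -6.84, -10.32, -13.8]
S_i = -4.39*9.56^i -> [-4.39, -41.97, -401.22, -3835.64, -36668.75]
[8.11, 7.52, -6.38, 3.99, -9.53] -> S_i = Random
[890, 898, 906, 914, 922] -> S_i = 890 + 8*i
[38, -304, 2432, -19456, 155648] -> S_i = 38*-8^i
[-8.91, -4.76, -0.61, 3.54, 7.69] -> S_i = -8.91 + 4.15*i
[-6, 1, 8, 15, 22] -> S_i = -6 + 7*i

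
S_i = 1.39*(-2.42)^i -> [1.39, -3.36, 8.14, -19.7, 47.67]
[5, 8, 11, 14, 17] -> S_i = 5 + 3*i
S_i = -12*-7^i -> [-12, 84, -588, 4116, -28812]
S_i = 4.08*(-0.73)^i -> [4.08, -2.98, 2.17, -1.59, 1.16]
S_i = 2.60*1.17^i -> [2.6, 3.04, 3.56, 4.16, 4.87]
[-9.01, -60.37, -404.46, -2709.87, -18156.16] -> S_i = -9.01*6.70^i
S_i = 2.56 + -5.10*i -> [2.56, -2.54, -7.64, -12.74, -17.84]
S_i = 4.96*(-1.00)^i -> [4.96, -4.96, 4.96, -4.96, 4.96]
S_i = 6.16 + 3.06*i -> [6.16, 9.22, 12.28, 15.34, 18.4]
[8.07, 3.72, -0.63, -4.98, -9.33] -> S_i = 8.07 + -4.35*i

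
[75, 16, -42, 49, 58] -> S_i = Random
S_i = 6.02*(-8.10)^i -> [6.02, -48.76, 394.97, -3199.27, 25914.13]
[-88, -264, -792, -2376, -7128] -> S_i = -88*3^i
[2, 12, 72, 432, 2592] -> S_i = 2*6^i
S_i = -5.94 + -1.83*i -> [-5.94, -7.77, -9.6, -11.43, -13.26]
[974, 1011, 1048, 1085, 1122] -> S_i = 974 + 37*i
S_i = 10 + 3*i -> [10, 13, 16, 19, 22]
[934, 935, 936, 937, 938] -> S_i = 934 + 1*i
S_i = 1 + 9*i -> [1, 10, 19, 28, 37]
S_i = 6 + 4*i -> [6, 10, 14, 18, 22]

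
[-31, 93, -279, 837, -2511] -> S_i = -31*-3^i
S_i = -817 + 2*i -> [-817, -815, -813, -811, -809]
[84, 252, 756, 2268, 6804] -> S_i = 84*3^i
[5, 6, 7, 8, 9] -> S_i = 5 + 1*i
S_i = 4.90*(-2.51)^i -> [4.9, -12.3, 30.87, -77.48, 194.49]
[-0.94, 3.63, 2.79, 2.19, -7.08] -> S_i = Random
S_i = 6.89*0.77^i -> [6.89, 5.31, 4.09, 3.15, 2.42]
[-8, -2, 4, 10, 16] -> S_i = -8 + 6*i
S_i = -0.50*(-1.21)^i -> [-0.5, 0.6, -0.73, 0.89, -1.07]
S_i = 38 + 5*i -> [38, 43, 48, 53, 58]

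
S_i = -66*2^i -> [-66, -132, -264, -528, -1056]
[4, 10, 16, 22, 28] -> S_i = 4 + 6*i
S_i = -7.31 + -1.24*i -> [-7.31, -8.55, -9.79, -11.03, -12.27]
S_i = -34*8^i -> [-34, -272, -2176, -17408, -139264]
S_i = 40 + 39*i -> [40, 79, 118, 157, 196]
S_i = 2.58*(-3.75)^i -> [2.58, -9.68, 36.28, -136.05, 510.21]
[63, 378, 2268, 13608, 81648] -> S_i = 63*6^i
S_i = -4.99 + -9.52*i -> [-4.99, -14.51, -24.03, -33.55, -43.07]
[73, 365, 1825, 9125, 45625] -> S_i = 73*5^i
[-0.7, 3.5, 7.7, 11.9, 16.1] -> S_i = -0.70 + 4.20*i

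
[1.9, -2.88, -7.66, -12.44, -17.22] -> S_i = 1.90 + -4.78*i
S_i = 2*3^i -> [2, 6, 18, 54, 162]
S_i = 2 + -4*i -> [2, -2, -6, -10, -14]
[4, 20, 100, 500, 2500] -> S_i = 4*5^i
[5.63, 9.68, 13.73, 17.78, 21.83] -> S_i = 5.63 + 4.05*i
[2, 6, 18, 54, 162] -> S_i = 2*3^i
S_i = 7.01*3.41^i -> [7.01, 23.9, 81.51, 277.96, 947.84]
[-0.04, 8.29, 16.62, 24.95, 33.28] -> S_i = -0.04 + 8.33*i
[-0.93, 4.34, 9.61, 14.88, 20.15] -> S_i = -0.93 + 5.27*i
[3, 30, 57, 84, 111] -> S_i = 3 + 27*i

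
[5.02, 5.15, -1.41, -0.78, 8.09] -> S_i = Random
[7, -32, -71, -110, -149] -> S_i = 7 + -39*i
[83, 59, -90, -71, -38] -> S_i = Random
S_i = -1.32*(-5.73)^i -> [-1.32, 7.56, -43.34, 248.33, -1422.96]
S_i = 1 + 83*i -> [1, 84, 167, 250, 333]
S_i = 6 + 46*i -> [6, 52, 98, 144, 190]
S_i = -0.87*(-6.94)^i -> [-0.87, 6.04, -41.9, 290.8, -2018.17]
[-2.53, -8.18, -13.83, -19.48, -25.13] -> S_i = -2.53 + -5.65*i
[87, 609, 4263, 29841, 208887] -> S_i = 87*7^i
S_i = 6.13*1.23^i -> [6.13, 7.54, 9.27, 11.41, 14.03]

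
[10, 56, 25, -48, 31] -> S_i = Random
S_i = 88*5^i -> [88, 440, 2200, 11000, 55000]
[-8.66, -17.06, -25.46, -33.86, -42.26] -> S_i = -8.66 + -8.40*i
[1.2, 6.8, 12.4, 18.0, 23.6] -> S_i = 1.20 + 5.60*i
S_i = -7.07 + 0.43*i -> [-7.07, -6.64, -6.21, -5.78, -5.35]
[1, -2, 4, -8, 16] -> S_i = 1*-2^i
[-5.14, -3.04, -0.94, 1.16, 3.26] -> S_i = -5.14 + 2.10*i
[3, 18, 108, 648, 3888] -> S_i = 3*6^i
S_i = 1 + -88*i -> [1, -87, -175, -263, -351]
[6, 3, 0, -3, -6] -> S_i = 6 + -3*i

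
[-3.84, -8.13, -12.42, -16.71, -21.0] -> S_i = -3.84 + -4.29*i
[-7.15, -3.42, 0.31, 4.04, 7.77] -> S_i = -7.15 + 3.73*i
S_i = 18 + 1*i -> [18, 19, 20, 21, 22]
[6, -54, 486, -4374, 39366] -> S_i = 6*-9^i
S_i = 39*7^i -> [39, 273, 1911, 13377, 93639]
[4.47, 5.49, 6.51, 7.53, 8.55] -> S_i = 4.47 + 1.02*i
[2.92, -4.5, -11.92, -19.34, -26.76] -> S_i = 2.92 + -7.42*i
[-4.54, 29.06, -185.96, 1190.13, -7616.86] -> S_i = -4.54*(-6.40)^i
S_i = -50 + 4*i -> [-50, -46, -42, -38, -34]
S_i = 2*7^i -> [2, 14, 98, 686, 4802]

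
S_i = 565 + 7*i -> [565, 572, 579, 586, 593]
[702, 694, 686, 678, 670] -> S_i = 702 + -8*i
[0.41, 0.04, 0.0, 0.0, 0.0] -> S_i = 0.41*0.09^i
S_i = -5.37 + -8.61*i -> [-5.37, -13.98, -22.59, -31.2, -39.81]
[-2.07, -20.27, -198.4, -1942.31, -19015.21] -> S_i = -2.07*9.79^i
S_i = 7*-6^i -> [7, -42, 252, -1512, 9072]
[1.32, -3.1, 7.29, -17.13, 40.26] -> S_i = 1.32*(-2.35)^i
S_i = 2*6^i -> [2, 12, 72, 432, 2592]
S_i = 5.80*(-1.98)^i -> [5.8, -11.48, 22.74, -45.02, 89.14]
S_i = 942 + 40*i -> [942, 982, 1022, 1062, 1102]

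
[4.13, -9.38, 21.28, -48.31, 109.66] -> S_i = 4.13*(-2.27)^i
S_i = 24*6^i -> [24, 144, 864, 5184, 31104]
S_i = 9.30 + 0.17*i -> [9.3, 9.47, 9.64, 9.81, 9.98]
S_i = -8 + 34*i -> [-8, 26, 60, 94, 128]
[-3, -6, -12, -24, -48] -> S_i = -3*2^i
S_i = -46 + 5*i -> [-46, -41, -36, -31, -26]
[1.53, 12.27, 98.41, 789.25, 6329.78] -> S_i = 1.53*8.02^i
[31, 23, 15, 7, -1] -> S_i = 31 + -8*i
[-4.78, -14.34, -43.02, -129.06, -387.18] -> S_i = -4.78*3.00^i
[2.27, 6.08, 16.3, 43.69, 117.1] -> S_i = 2.27*2.68^i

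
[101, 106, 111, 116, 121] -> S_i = 101 + 5*i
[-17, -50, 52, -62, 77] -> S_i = Random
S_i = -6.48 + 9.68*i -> [-6.48, 3.2, 12.88, 22.56, 32.24]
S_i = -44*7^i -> [-44, -308, -2156, -15092, -105644]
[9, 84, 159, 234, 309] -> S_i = 9 + 75*i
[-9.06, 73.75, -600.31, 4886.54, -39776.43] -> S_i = -9.06*(-8.14)^i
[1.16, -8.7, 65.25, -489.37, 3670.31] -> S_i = 1.16*(-7.50)^i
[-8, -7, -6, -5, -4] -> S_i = -8 + 1*i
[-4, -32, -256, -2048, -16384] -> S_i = -4*8^i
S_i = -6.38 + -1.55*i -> [-6.38, -7.93, -9.48, -11.03, -12.58]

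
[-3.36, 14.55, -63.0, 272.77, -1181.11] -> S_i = -3.36*(-4.33)^i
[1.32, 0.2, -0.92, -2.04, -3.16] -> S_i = 1.32 + -1.12*i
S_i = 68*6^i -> [68, 408, 2448, 14688, 88128]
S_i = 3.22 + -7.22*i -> [3.22, -4.0, -11.22, -18.44, -25.66]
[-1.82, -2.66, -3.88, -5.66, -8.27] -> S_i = -1.82*1.46^i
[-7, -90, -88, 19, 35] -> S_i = Random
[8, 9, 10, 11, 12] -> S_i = 8 + 1*i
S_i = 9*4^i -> [9, 36, 144, 576, 2304]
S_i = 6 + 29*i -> [6, 35, 64, 93, 122]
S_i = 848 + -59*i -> [848, 789, 730, 671, 612]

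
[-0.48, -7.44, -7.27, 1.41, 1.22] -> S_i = Random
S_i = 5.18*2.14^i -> [5.18, 11.09, 23.72, 50.77, 108.64]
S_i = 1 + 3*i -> [1, 4, 7, 10, 13]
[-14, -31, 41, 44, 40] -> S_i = Random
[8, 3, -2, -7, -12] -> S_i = 8 + -5*i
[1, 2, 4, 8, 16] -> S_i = 1*2^i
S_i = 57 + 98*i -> [57, 155, 253, 351, 449]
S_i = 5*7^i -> [5, 35, 245, 1715, 12005]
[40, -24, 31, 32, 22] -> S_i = Random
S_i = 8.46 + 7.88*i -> [8.46, 16.34, 24.22, 32.1, 39.98]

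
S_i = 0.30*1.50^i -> [0.3, 0.45, 0.68, 1.01, 1.52]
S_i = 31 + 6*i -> [31, 37, 43, 49, 55]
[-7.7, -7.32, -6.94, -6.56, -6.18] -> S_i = -7.70 + 0.38*i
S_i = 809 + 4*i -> [809, 813, 817, 821, 825]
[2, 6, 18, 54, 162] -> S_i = 2*3^i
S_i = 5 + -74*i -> [5, -69, -143, -217, -291]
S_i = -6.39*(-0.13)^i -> [-6.39, 0.83, -0.11, 0.01, -0.0]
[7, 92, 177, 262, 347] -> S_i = 7 + 85*i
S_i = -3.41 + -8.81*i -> [-3.41, -12.22, -21.03, -29.84, -38.65]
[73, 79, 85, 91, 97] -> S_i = 73 + 6*i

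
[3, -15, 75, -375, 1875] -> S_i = 3*-5^i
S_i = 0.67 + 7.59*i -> [0.67, 8.26, 15.85, 23.44, 31.03]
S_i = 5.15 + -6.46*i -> [5.15, -1.31, -7.77, -14.23, -20.69]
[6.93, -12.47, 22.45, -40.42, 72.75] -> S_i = 6.93*(-1.80)^i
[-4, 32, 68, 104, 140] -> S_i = -4 + 36*i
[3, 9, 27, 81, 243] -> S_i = 3*3^i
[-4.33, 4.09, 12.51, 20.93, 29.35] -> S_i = -4.33 + 8.42*i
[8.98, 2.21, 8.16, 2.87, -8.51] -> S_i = Random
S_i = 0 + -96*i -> [0, -96, -192, -288, -384]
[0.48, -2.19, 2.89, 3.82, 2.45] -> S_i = Random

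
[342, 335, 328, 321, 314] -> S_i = 342 + -7*i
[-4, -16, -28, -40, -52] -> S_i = -4 + -12*i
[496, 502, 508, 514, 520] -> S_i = 496 + 6*i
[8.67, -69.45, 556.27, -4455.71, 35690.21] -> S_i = 8.67*(-8.01)^i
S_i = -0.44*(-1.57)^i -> [-0.44, 0.69, -1.08, 1.7, -2.67]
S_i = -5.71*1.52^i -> [-5.71, -8.68, -13.19, -20.05, -30.48]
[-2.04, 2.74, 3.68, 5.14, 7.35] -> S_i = Random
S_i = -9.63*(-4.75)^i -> [-9.63, 45.74, -217.28, 1032.07, -4902.31]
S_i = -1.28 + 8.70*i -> [-1.28, 7.42, 16.12, 24.82, 33.52]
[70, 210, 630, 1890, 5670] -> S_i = 70*3^i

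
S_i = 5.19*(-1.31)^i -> [5.19, -6.8, 8.91, -11.67, 15.28]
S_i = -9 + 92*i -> [-9, 83, 175, 267, 359]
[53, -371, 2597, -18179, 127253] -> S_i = 53*-7^i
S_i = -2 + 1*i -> [-2, -1, 0, 1, 2]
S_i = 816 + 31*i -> [816, 847, 878, 909, 940]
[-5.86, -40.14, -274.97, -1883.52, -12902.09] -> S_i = -5.86*6.85^i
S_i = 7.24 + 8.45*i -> [7.24, 15.69, 24.14, 32.59, 41.04]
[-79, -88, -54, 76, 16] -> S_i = Random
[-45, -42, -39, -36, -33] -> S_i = -45 + 3*i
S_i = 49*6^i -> [49, 294, 1764, 10584, 63504]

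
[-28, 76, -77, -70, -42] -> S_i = Random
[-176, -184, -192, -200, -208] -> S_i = -176 + -8*i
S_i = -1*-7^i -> [-1, 7, -49, 343, -2401]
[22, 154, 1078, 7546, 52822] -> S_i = 22*7^i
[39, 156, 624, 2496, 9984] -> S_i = 39*4^i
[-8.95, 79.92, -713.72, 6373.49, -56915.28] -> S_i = -8.95*(-8.93)^i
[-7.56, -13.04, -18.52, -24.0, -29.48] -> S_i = -7.56 + -5.48*i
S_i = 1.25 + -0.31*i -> [1.25, 0.94, 0.63, 0.32, 0.01]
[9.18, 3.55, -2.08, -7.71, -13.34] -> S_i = 9.18 + -5.63*i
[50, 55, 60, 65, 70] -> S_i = 50 + 5*i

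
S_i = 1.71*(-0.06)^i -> [1.71, -0.1, 0.01, -0.0, 0.0]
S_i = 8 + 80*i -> [8, 88, 168, 248, 328]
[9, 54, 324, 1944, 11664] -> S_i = 9*6^i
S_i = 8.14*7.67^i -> [8.14, 62.43, 478.87, 3672.91, 28171.23]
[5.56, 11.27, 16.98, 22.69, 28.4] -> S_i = 5.56 + 5.71*i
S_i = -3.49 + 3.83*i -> [-3.49, 0.34, 4.17, 8.0, 11.83]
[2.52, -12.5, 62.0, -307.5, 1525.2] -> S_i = 2.52*(-4.96)^i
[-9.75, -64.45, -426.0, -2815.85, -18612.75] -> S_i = -9.75*6.61^i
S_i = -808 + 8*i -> [-808, -800, -792, -784, -776]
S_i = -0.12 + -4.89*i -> [-0.12, -5.01, -9.9, -14.79, -19.68]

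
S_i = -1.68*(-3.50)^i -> [-1.68, 5.88, -20.58, 72.03, -252.1]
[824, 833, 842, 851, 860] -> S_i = 824 + 9*i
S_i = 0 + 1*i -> [0, 1, 2, 3, 4]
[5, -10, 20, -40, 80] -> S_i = 5*-2^i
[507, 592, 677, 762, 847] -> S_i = 507 + 85*i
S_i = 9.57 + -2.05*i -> [9.57, 7.52, 5.47, 3.42, 1.37]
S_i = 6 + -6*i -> [6, 0, -6, -12, -18]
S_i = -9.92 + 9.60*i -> [-9.92, -0.32, 9.28, 18.88, 28.48]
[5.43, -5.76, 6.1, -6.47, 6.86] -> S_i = 5.43*(-1.06)^i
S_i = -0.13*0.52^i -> [-0.13, -0.07, -0.04, -0.02, -0.01]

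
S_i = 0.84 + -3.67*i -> [0.84, -2.83, -6.5, -10.17, -13.84]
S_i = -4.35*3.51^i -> [-4.35, -15.27, -53.59, -188.11, -660.26]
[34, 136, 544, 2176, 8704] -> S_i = 34*4^i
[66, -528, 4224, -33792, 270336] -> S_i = 66*-8^i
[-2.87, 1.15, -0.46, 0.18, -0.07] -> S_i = -2.87*(-0.40)^i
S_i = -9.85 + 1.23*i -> [-9.85, -8.62, -7.39, -6.16, -4.93]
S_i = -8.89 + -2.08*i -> [-8.89, -10.97, -13.05, -15.13, -17.21]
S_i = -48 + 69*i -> [-48, 21, 90, 159, 228]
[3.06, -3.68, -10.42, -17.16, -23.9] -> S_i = 3.06 + -6.74*i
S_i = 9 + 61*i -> [9, 70, 131, 192, 253]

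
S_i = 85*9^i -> [85, 765, 6885, 61965, 557685]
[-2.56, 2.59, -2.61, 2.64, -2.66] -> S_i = -2.56*(-1.01)^i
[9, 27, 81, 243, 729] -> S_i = 9*3^i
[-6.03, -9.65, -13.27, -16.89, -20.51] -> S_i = -6.03 + -3.62*i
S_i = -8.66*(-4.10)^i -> [-8.66, 35.51, -145.57, 596.86, -2447.11]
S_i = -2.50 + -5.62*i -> [-2.5, -8.12, -13.74, -19.36, -24.98]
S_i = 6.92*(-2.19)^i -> [6.92, -15.15, 33.19, -72.68, 159.18]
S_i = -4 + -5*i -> [-4, -9, -14, -19, -24]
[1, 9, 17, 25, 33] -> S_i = 1 + 8*i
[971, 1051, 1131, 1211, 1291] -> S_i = 971 + 80*i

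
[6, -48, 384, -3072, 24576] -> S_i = 6*-8^i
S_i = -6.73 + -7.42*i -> [-6.73, -14.15, -21.57, -28.99, -36.41]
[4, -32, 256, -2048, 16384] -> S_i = 4*-8^i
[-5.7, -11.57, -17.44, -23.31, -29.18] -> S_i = -5.70 + -5.87*i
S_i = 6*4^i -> [6, 24, 96, 384, 1536]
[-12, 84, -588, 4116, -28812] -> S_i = -12*-7^i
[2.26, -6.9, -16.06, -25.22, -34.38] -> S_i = 2.26 + -9.16*i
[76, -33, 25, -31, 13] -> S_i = Random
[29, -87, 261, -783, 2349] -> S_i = 29*-3^i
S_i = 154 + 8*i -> [154, 162, 170, 178, 186]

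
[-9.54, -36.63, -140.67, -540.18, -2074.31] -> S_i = -9.54*3.84^i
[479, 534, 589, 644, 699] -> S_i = 479 + 55*i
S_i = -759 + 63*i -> [-759, -696, -633, -570, -507]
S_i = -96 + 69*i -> [-96, -27, 42, 111, 180]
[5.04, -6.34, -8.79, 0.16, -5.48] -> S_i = Random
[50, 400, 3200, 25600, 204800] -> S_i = 50*8^i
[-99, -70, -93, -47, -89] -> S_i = Random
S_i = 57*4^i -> [57, 228, 912, 3648, 14592]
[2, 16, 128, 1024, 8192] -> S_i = 2*8^i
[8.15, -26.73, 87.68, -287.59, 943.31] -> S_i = 8.15*(-3.28)^i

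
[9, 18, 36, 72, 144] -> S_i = 9*2^i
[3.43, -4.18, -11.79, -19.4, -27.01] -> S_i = 3.43 + -7.61*i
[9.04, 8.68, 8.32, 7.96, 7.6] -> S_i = 9.04 + -0.36*i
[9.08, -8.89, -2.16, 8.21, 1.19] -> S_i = Random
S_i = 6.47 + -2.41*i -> [6.47, 4.06, 1.65, -0.76, -3.17]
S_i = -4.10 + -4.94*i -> [-4.1, -9.04, -13.98, -18.92, -23.86]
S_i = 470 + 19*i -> [470, 489, 508, 527, 546]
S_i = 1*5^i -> [1, 5, 25, 125, 625]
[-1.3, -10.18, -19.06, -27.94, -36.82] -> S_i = -1.30 + -8.88*i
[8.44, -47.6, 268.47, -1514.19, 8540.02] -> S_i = 8.44*(-5.64)^i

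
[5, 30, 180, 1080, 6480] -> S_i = 5*6^i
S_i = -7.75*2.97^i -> [-7.75, -23.02, -68.36, -203.04, -603.01]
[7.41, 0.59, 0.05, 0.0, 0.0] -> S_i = 7.41*0.08^i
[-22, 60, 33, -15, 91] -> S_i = Random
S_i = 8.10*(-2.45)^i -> [8.1, -19.84, 48.62, -119.12, 291.84]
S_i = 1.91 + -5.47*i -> [1.91, -3.56, -9.03, -14.5, -19.97]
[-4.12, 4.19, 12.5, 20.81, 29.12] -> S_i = -4.12 + 8.31*i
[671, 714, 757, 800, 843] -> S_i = 671 + 43*i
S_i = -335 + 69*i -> [-335, -266, -197, -128, -59]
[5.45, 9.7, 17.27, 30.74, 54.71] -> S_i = 5.45*1.78^i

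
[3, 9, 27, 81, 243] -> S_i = 3*3^i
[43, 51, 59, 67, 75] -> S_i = 43 + 8*i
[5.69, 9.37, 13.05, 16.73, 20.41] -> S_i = 5.69 + 3.68*i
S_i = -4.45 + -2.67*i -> [-4.45, -7.12, -9.79, -12.46, -15.13]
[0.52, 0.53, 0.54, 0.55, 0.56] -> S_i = 0.52*1.02^i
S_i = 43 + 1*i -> [43, 44, 45, 46, 47]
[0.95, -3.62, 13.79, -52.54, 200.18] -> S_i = 0.95*(-3.81)^i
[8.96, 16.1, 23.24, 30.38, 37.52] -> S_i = 8.96 + 7.14*i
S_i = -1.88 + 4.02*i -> [-1.88, 2.14, 6.16, 10.18, 14.2]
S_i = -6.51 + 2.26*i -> [-6.51, -4.25, -1.99, 0.27, 2.53]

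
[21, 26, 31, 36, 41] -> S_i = 21 + 5*i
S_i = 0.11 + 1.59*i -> [0.11, 1.7, 3.29, 4.88, 6.47]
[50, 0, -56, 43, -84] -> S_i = Random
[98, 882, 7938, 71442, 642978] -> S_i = 98*9^i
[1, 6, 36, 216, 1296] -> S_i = 1*6^i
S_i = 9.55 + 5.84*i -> [9.55, 15.39, 21.23, 27.07, 32.91]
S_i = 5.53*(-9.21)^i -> [5.53, -50.93, 469.08, -4320.2, 39789.06]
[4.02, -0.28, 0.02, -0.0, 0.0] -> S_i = 4.02*(-0.07)^i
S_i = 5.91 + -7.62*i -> [5.91, -1.71, -9.33, -16.95, -24.57]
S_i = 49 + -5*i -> [49, 44, 39, 34, 29]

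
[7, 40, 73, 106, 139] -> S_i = 7 + 33*i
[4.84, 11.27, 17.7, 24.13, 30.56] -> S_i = 4.84 + 6.43*i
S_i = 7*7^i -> [7, 49, 343, 2401, 16807]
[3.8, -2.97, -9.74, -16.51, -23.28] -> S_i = 3.80 + -6.77*i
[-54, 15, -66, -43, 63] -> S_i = Random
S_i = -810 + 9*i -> [-810, -801, -792, -783, -774]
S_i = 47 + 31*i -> [47, 78, 109, 140, 171]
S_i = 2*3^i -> [2, 6, 18, 54, 162]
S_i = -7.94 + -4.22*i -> [-7.94, -12.16, -16.38, -20.6, -24.82]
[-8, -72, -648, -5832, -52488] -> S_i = -8*9^i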